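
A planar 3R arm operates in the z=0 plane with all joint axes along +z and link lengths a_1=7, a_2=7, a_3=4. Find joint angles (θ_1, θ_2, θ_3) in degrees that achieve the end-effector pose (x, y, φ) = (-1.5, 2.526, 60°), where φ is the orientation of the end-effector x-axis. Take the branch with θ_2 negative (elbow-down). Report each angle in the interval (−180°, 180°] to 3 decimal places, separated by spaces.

wrist centre = target − a_3·(cos φ, sin φ) = (-3.5000, -0.9381)
cos θ_2 = (13.1300−7²−7²)/(2·7·7) = -0.8660; θ_2 = -149.9994° (elbow-down)
β = atan2(-0.9381,-3.5000) = -164.9957°; ψ = atan2(-3.5001,0.9379) = -74.9997°
θ_1 = β − ψ = -89.9960°
θ_3 = φ − θ_1 − θ_2 = -60.0046° (wrapped to (-180°,180°])

-89.996 -149.999 -60.005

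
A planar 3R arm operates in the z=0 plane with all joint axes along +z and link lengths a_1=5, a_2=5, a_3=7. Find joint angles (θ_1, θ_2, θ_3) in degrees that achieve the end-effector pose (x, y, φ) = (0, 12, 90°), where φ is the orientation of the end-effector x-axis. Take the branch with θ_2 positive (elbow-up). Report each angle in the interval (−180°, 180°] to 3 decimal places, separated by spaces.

30.000 120.000 -60.000

wrist centre = target − a_3·(cos φ, sin φ) = (-0.0000, 5.0000)
cos θ_2 = (25.0000−5²−5²)/(2·5·5) = -0.5000; θ_2 = 120.0000° (elbow-up)
β = atan2(5.0000,-0.0000) = 90.0000°; ψ = atan2(4.3301,2.5000) = 60.0000°
θ_1 = β − ψ = 30.0000°
θ_3 = φ − θ_1 − θ_2 = -60.0000° (wrapped to (-180°,180°])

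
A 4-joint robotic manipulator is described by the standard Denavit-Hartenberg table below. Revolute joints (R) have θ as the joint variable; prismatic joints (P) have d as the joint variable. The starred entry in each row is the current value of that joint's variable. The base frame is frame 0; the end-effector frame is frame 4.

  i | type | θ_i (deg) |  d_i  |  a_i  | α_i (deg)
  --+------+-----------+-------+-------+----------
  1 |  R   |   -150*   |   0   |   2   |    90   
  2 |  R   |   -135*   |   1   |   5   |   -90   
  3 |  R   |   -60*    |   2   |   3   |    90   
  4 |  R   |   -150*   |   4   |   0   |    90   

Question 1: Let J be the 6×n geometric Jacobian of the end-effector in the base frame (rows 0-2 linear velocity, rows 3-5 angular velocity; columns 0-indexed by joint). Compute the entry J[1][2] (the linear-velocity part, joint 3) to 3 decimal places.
axis z_2 = (-0.6124,-0.3536,-0.7071); lever o_n−o_2 = (-4.7265,2.5805,-0.0254)
cross product → J_v[:, 2] = (1.8337,3.3266,-3.2513)
J_ω[:, 2] = z_2
entry J[1][2] = 3.3266

3.327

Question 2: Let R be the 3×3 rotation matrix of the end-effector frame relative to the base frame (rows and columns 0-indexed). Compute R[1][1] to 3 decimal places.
End-effector y-axis (col 1 of R) = (-0.7803,0.1268,0.6124)
R[1][1] = 0.1268

0.127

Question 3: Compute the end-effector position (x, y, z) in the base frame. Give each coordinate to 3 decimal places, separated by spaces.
after link 1: o_1 = (-1.7321, -1.0000, 0.0000)
after link 2: o_2 = (0.8298, 1.6338, -3.5355)
after link 3: o_3 = (-0.7754, 3.7070, -6.0104)
after link 4: o_4 = (-3.8967, 4.2143, -3.5609)

-3.897 4.214 -3.561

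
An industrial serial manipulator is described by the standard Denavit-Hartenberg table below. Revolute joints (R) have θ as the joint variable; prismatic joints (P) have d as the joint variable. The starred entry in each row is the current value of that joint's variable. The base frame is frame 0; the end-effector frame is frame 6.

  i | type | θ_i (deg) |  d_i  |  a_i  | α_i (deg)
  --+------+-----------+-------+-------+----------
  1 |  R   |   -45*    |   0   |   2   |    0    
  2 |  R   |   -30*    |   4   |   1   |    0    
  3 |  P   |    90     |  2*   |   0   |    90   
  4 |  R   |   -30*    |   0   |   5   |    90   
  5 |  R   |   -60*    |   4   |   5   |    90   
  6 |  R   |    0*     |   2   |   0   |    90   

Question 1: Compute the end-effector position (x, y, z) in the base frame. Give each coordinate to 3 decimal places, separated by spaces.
after link 1: o_1 = (1.4142, -1.4142, 0.0000)
after link 2: o_2 = (1.6730, -2.3801, 4.0000)
after link 3: o_3 = (1.6730, -2.3801, 6.0000)
after link 4: o_4 = (5.8556, -1.2594, 3.5000)
after link 5: o_5 = (4.8943, 2.9659, -1.2141)
after link 6: o_6 = (3.1866, 3.5436, -0.3481)

3.187 3.544 -0.348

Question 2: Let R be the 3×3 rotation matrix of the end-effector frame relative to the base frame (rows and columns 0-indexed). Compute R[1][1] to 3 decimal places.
0.289

End-effector y-axis (col 1 of R) = (-0.8539,0.2888,0.4330)
R[1][1] = 0.2888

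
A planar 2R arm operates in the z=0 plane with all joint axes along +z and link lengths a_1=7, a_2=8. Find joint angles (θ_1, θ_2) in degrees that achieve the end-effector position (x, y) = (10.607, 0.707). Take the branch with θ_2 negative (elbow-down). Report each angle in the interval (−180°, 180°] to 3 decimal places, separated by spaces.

52.625 -89.996

cos θ_2 = (113.0083−7²−8²)/(2·7·8) = 0.0001; θ_2 = -89.9958° (elbow-down)
β = atan2(0.7070,10.6070) = 3.8134°; ψ = atan2(-8.0000,7.0006) = -48.8117°
θ_1 = β − ψ = 52.6250°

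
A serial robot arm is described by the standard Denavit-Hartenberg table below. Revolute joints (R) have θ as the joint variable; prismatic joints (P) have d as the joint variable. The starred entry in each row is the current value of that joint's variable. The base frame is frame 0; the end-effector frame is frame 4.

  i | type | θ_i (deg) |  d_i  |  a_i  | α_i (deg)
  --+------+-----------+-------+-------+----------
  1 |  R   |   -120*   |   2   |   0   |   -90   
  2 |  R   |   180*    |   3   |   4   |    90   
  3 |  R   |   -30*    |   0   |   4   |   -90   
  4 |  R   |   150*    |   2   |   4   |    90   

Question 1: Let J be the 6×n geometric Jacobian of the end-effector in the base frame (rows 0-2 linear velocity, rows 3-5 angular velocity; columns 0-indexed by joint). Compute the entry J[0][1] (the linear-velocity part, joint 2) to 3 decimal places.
-1.000

axis z_1 = (0.8660,-0.5000,0.0000); lever o_n−o_1 = (6.5981,2.5000,2.0000)
cross product → J_v[:, 1] = (-1.0000,-1.7321,5.4641)
J_ω[:, 1] = z_1
entry J[0][1] = -1.0000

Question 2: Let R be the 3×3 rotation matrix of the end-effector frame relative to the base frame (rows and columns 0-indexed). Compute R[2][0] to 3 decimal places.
0.500

End-effector x-axis (col 0 of R) = (0.0000,-0.8660,0.5000)
R[2][0] = 0.5000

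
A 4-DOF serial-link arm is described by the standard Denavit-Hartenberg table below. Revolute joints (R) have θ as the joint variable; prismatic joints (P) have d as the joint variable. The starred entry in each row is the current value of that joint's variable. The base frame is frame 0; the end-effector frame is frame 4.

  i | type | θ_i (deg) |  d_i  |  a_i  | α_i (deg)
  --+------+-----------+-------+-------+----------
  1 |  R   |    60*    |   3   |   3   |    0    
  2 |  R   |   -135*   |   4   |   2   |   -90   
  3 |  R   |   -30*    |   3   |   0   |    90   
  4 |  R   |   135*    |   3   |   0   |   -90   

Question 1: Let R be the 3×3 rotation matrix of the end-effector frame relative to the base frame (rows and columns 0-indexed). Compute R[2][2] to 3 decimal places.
End-effector z-axis (col 2 of R) = (-0.8415,0.4085,-0.3536)
R[2][2] = -0.3536

-0.354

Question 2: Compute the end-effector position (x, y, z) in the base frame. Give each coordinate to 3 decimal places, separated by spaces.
after link 1: o_1 = (1.5000, 2.5981, 3.0000)
after link 2: o_2 = (2.0176, 0.6662, 7.0000)
after link 3: o_3 = (4.9154, 1.4427, 7.0000)
after link 4: o_4 = (4.5272, 2.8916, 9.5981)

4.527 2.892 9.598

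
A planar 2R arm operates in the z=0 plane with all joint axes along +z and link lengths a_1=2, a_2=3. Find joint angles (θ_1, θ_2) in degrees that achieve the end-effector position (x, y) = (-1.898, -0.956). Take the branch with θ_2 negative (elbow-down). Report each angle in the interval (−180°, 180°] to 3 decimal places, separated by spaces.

cos θ_2 = (4.5163−2²−3²)/(2·2·3) = -0.7070; θ_2 = -134.9891° (elbow-down)
β = atan2(-0.9560,-1.8980) = -153.2661°; ψ = atan2(-2.1217,-0.1209) = -93.2617°
θ_1 = β − ψ = -60.0044°

-60.004 -134.989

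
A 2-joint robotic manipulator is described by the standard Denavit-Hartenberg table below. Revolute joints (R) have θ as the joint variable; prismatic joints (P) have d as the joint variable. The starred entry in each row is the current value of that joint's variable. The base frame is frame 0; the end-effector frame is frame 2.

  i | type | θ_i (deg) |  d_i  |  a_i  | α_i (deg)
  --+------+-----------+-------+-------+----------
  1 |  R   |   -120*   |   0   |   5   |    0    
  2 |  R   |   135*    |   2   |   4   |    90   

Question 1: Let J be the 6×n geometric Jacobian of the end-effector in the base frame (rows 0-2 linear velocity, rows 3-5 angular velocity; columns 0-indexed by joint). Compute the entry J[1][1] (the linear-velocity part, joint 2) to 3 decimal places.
axis z_1 = (0.0000,0.0000,1.0000); lever o_n−o_1 = (3.8637,1.0353,2.0000)
cross product → J_v[:, 1] = (-1.0353,3.8637,0.0000)
J_ω[:, 1] = z_1
entry J[1][1] = 3.8637

3.864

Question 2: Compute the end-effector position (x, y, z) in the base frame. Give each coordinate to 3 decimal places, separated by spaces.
after link 1: o_1 = (-2.5000, -4.3301, 0.0000)
after link 2: o_2 = (1.3637, -3.2949, 2.0000)

1.364 -3.295 2.000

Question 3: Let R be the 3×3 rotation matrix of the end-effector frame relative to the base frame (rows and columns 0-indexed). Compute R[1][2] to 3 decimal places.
-0.966

End-effector z-axis (col 2 of R) = (0.2588,-0.9659,0.0000)
R[1][2] = -0.9659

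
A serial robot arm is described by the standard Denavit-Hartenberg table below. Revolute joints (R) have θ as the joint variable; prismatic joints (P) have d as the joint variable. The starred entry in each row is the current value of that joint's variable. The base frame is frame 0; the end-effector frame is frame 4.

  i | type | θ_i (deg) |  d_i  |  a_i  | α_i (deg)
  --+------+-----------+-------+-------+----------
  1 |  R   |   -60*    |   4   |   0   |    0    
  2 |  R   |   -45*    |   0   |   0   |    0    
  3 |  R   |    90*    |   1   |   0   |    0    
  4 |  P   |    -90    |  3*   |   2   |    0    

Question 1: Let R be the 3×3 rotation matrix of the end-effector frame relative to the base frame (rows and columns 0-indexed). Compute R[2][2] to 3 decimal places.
End-effector z-axis (col 2 of R) = (0.0000,0.0000,1.0000)
R[2][2] = 1.0000

1.000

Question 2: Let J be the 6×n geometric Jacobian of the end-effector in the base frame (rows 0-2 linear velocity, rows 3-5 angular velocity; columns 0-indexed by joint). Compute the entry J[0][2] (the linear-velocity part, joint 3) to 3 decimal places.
axis z_2 = (0.0000,0.0000,1.0000); lever o_n−o_2 = (-0.5176,-1.9319,4.0000)
cross product → J_v[:, 2] = (1.9319,-0.5176,0.0000)
J_ω[:, 2] = z_2
entry J[0][2] = 1.9319

1.932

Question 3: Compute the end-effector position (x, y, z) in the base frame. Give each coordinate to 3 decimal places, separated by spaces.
-0.518 -1.932 8.000

after link 1: o_1 = (0.0000, 0.0000, 4.0000)
after link 2: o_2 = (0.0000, 0.0000, 4.0000)
after link 3: o_3 = (0.0000, 0.0000, 5.0000)
after link 4: o_4 = (-0.5176, -1.9319, 8.0000)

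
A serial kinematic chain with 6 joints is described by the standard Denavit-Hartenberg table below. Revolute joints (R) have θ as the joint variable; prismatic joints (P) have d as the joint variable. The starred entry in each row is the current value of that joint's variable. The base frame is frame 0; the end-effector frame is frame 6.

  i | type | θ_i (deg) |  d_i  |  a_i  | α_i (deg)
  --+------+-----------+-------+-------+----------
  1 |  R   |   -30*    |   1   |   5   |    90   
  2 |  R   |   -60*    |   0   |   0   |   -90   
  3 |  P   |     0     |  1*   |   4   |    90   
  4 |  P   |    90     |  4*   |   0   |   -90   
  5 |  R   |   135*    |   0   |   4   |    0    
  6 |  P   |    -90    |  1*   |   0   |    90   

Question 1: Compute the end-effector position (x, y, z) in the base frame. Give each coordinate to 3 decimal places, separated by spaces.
3.672 -3.473 -2.512

after link 1: o_1 = (4.3301, -2.5000, 1.0000)
after link 2: o_2 = (4.3301, -2.5000, 1.0000)
after link 3: o_3 = (6.8122, -3.9330, -1.9641)
after link 4: o_4 = (4.8122, -7.3971, -1.9641)
after link 5: o_5 = (4.1051, -3.7229, -3.3783)
after link 6: o_6 = (3.6721, -3.4729, -2.5123)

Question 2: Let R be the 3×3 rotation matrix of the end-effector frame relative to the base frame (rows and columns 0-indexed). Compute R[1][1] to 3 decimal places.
End-effector y-axis (col 1 of R) = (-0.4330,0.2500,0.8660)
R[1][1] = 0.2500

0.250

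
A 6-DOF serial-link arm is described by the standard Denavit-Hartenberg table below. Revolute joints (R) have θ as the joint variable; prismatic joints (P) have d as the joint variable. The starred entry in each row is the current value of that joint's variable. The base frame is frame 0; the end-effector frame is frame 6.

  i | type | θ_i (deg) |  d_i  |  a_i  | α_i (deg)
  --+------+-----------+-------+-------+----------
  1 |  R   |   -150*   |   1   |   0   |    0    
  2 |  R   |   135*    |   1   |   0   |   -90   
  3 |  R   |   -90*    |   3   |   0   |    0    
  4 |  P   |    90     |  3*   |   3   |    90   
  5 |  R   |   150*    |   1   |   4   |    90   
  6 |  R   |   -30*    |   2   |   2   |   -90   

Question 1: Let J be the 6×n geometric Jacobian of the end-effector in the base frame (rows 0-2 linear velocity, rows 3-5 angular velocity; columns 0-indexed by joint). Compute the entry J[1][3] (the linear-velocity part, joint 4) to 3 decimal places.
prismatic axis z_3 = (0.2588,0.9659,0.0000)
J_v[:, 3] = z_3; J_ω[:, 3] = (0,0,0)
entry J[1][3] = 0.9659

0.966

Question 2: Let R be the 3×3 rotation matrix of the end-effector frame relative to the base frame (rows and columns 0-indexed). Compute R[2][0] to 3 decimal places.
-0.500

End-effector x-axis (col 0 of R) = (-0.6124,0.6124,-0.5000)
R[2][0] = -0.5000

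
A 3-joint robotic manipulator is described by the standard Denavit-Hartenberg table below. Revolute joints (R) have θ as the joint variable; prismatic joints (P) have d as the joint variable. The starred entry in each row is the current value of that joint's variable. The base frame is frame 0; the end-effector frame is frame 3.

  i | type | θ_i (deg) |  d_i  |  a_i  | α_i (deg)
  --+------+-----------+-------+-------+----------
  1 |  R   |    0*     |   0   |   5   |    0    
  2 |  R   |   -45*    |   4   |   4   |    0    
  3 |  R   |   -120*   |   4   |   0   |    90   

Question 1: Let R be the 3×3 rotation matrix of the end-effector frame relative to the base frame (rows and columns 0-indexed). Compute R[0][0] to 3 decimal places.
End-effector x-axis (col 0 of R) = (-0.9659,-0.2588,0.0000)
R[0][0] = -0.9659

-0.966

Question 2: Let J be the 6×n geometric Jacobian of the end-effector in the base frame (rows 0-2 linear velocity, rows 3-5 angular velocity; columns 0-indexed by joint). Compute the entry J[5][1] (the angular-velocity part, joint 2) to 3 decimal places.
axis z_1 = (0.0000,0.0000,1.0000); lever o_n−o_1 = (2.8284,-2.8284,8.0000)
cross product → J_v[:, 1] = (2.8284,2.8284,-0.0000)
J_ω[:, 1] = z_1
entry J[5][1] = 1.0000

1.000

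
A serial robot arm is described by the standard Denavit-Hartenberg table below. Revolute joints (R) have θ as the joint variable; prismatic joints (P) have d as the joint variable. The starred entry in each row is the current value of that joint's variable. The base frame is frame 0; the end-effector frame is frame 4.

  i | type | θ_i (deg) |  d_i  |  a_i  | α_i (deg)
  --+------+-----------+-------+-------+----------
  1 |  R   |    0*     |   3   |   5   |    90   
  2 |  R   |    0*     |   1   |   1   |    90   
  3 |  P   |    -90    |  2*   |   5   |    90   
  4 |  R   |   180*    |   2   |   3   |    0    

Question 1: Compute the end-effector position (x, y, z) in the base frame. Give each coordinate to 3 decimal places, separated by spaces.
after link 1: o_1 = (5.0000, 0.0000, 3.0000)
after link 2: o_2 = (6.0000, -1.0000, 3.0000)
after link 3: o_3 = (6.0000, 4.0000, 1.0000)
after link 4: o_4 = (4.0000, 1.0000, 1.0000)

4.000 1.000 1.000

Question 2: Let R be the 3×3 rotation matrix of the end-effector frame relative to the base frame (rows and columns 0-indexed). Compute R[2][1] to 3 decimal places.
1.000

End-effector y-axis (col 1 of R) = (-0.0000,0.0000,1.0000)
R[2][1] = 1.0000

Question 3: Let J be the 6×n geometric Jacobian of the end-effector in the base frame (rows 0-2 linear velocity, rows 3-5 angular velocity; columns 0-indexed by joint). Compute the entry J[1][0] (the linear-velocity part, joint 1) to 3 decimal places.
4.000

axis z_0 = ẑ; lever o_n−o_0 = (4.0000,1.0000,1.0000)
cross product → J_v[:, 0] = (-1.0000,4.0000,0.0000)
J_ω[:, 0] = z_0
entry J[1][0] = 4.0000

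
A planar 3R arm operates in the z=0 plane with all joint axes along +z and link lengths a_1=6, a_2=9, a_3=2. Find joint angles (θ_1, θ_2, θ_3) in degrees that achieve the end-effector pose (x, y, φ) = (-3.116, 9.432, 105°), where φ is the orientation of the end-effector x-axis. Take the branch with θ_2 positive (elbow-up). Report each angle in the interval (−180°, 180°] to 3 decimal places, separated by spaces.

30.004 119.998 -45.001

wrist centre = target − a_3·(cos φ, sin φ) = (-2.5984, 7.5001)
cos θ_2 = (63.0037−6²−9²)/(2·6·9) = -0.5000; θ_2 = 119.9977° (elbow-up)
β = atan2(7.5001,-2.5984) = 109.1082°; ψ = atan2(7.7944,1.5003) = 79.1047°
θ_1 = β − ψ = 30.0035°
θ_3 = φ − θ_1 − θ_2 = -45.0013° (wrapped to (-180°,180°])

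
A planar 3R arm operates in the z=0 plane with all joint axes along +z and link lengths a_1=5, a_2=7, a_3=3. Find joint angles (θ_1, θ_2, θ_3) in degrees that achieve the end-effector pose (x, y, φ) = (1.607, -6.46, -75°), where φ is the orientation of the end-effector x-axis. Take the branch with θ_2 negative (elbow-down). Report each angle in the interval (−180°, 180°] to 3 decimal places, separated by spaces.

wrist centre = target − a_3·(cos φ, sin φ) = (0.8305, -3.5622)
cos θ_2 = (13.3792−5²−7²)/(2·5·7) = -0.8660; θ_2 = -149.9983° (elbow-down)
β = atan2(-3.5622,0.8305) = -76.8758°; ψ = atan2(-3.5002,-1.0621) = -106.8797°
θ_1 = β − ψ = 30.0039°
θ_3 = φ − θ_1 − θ_2 = 44.9945° (wrapped to (-180°,180°])

30.004 -149.998 44.994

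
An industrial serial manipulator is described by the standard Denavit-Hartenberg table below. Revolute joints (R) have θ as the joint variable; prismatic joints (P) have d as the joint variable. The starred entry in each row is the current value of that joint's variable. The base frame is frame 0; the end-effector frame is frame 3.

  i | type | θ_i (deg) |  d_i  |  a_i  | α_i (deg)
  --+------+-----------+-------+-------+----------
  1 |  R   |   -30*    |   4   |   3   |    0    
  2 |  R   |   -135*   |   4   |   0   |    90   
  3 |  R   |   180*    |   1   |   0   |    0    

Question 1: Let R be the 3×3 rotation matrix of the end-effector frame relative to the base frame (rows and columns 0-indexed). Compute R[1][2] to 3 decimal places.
0.966

End-effector z-axis (col 2 of R) = (-0.2588,0.9659,0.0000)
R[1][2] = 0.9659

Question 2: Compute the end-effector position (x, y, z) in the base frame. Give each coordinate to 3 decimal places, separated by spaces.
after link 1: o_1 = (2.5981, -1.5000, 4.0000)
after link 2: o_2 = (2.5981, -1.5000, 8.0000)
after link 3: o_3 = (2.3393, -0.5341, 8.0000)

2.339 -0.534 8.000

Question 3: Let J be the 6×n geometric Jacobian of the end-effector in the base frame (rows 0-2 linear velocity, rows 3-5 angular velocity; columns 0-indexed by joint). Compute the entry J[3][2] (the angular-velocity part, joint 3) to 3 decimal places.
axis z_2 = (-0.2588,0.9659,0.0000); lever o_n−o_2 = (-0.2588,0.9659,0.0000)
cross product → J_v[:, 2] = (-0.0000,-0.0000,-0.0000)
J_ω[:, 2] = z_2
entry J[3][2] = -0.2588

-0.259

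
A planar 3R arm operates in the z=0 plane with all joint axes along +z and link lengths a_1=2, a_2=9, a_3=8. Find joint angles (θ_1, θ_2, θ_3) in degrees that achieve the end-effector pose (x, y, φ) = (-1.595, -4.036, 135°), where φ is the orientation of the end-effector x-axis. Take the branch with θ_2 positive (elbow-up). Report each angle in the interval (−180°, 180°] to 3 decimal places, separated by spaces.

-104.541 45.013 -165.472

wrist centre = target − a_3·(cos φ, sin φ) = (4.0619, -9.6929)
cos θ_2 = (110.4501−2²−9²)/(2·2·9) = 0.7069; θ_2 = 45.0130° (elbow-up)
β = atan2(-9.6929,4.0619) = -67.2636°; ψ = atan2(6.3654,8.3625) = 37.2777°
θ_1 = β − ψ = -104.5413°
θ_3 = φ − θ_1 − θ_2 = -165.4717° (wrapped to (-180°,180°])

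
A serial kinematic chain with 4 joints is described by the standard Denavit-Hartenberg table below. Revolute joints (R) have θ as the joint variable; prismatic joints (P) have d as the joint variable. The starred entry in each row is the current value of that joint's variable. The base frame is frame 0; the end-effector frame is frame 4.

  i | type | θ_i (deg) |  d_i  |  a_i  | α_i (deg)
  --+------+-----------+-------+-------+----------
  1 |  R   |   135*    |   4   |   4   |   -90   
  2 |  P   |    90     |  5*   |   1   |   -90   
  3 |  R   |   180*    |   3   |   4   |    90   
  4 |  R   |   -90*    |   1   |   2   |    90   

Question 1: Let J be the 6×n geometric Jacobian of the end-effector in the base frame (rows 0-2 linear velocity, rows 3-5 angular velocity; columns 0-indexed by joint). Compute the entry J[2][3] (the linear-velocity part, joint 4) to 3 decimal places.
axis z_3 = (0.7071,0.7071,-0.0000); lever o_n−o_3 = (-0.7071,2.1213,0.0000)
cross product → J_v[:, 3] = (0.0000,0.0000,2.0000)
J_ω[:, 3] = z_3
entry J[2][3] = 2.0000

2.000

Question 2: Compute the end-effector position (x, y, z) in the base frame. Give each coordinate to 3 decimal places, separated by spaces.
after link 1: o_1 = (-2.8284, 2.8284, 4.0000)
after link 2: o_2 = (-6.3640, -0.7071, 3.0000)
after link 3: o_3 = (-4.2426, -2.8284, 7.0000)
after link 4: o_4 = (-4.9497, -0.7071, 7.0000)

-4.950 -0.707 7.000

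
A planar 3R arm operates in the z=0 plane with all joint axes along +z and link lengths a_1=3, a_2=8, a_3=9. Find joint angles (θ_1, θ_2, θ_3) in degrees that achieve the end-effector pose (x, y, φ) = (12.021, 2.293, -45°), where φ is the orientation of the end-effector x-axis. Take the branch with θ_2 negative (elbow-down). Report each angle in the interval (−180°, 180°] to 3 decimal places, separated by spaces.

wrist centre = target − a_3·(cos φ, sin φ) = (5.6570, 8.6570)
cos θ_2 = (106.9451−3²−8²)/(2·3·8) = 0.7072; θ_2 = -44.9934° (elbow-down)
β = atan2(8.6570,5.6570) = 56.8367°; ψ = atan2(-5.6562,8.6575) = -33.1577°
θ_1 = β − ψ = 89.9944°
θ_3 = φ − θ_1 − θ_2 = -90.0011° (wrapped to (-180°,180°])

89.994 -44.993 -90.001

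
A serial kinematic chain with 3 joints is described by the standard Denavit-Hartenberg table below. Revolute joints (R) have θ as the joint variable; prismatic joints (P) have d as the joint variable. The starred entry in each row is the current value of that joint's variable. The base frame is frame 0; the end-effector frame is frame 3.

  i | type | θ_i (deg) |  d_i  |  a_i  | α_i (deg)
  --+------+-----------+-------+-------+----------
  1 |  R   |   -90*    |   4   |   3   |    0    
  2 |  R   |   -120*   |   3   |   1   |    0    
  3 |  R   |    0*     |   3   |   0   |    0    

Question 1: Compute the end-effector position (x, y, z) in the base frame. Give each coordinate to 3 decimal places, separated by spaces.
-0.866 -2.500 10.000

after link 1: o_1 = (0.0000, -3.0000, 4.0000)
after link 2: o_2 = (-0.8660, -2.5000, 7.0000)
after link 3: o_3 = (-0.8660, -2.5000, 10.0000)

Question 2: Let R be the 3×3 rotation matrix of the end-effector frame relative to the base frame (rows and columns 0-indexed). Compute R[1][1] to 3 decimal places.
End-effector y-axis (col 1 of R) = (-0.5000,-0.8660,0.0000)
R[1][1] = -0.8660

-0.866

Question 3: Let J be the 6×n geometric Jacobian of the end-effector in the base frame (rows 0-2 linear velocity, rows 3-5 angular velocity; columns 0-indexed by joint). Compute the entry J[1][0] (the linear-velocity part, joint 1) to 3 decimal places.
axis z_0 = ẑ; lever o_n−o_0 = (-0.8660,-2.5000,10.0000)
cross product → J_v[:, 0] = (2.5000,-0.8660,0.0000)
J_ω[:, 0] = z_0
entry J[1][0] = -0.8660

-0.866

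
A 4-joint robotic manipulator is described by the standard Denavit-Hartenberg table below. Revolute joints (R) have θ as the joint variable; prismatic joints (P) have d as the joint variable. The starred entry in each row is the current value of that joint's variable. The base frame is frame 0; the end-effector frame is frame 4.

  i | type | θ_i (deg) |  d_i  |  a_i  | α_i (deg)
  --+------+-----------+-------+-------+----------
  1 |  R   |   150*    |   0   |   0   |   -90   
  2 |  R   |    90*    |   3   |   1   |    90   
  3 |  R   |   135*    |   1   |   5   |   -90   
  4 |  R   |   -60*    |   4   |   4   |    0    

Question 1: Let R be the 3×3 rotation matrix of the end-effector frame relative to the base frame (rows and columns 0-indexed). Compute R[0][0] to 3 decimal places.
End-effector x-axis (col 0 of R) = (-0.9268,0.1268,0.3536)
R[0][0] = -0.9268

-0.927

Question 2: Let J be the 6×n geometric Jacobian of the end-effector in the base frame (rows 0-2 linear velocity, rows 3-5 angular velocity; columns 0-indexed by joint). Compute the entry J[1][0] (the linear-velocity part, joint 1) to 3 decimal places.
-6.427

axis z_0 = ẑ; lever o_n−o_0 = (-6.4267,-2.2031,6.7782)
cross product → J_v[:, 0] = (2.2031,-6.4267,0.0000)
J_ω[:, 0] = z_0
entry J[1][0] = -6.4267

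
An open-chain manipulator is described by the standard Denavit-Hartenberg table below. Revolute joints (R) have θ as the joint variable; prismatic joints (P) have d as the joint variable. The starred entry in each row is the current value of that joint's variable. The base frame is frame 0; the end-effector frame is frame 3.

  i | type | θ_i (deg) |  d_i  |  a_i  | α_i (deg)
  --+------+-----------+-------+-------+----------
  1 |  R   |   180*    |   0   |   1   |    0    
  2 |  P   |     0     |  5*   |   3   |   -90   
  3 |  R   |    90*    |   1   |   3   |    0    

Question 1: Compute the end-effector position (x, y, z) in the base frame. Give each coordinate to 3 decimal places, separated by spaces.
-4.000 -1.000 2.000

after link 1: o_1 = (-1.0000, 0.0000, 0.0000)
after link 2: o_2 = (-4.0000, 0.0000, 5.0000)
after link 3: o_3 = (-4.0000, -1.0000, 2.0000)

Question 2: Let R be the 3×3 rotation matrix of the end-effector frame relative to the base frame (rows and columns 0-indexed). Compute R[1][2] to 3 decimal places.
End-effector z-axis (col 2 of R) = (-0.0000,-1.0000,0.0000)
R[1][2] = -1.0000

-1.000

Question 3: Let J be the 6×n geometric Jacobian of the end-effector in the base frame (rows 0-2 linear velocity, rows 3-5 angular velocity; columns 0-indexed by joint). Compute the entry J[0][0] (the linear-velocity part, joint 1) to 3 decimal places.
1.000

axis z_0 = ẑ; lever o_n−o_0 = (-4.0000,-1.0000,2.0000)
cross product → J_v[:, 0] = (1.0000,-4.0000,0.0000)
J_ω[:, 0] = z_0
entry J[0][0] = 1.0000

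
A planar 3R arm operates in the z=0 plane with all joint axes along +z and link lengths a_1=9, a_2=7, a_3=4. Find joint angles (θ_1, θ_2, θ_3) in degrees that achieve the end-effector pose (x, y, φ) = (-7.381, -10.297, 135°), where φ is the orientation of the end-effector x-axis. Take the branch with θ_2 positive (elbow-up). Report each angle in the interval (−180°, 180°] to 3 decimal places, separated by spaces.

-135.001 59.999 -149.998

wrist centre = target − a_3·(cos φ, sin φ) = (-4.5526, -13.1254)
cos θ_2 = (193.0028−9²−7²)/(2·9·7) = 0.5000; θ_2 = 59.9986° (elbow-up)
β = atan2(-13.1254,-4.5526) = -109.1292°; ψ = atan2(6.0621,12.5002) = 25.8716°
θ_1 = β − ψ = -135.0008°
θ_3 = φ − θ_1 − θ_2 = -149.9978° (wrapped to (-180°,180°])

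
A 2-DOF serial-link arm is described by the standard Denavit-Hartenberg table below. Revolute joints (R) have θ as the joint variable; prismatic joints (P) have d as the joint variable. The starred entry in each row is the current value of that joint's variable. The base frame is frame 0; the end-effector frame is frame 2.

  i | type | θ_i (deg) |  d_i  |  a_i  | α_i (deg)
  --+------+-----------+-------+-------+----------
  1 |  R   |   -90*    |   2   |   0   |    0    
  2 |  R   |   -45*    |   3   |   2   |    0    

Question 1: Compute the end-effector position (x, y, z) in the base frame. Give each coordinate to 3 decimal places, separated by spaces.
after link 1: o_1 = (0.0000, 0.0000, 2.0000)
after link 2: o_2 = (-1.4142, -1.4142, 5.0000)

-1.414 -1.414 5.000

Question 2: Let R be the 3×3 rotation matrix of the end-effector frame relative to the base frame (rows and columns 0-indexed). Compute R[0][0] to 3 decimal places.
-0.707

End-effector x-axis (col 0 of R) = (-0.7071,-0.7071,0.0000)
R[0][0] = -0.7071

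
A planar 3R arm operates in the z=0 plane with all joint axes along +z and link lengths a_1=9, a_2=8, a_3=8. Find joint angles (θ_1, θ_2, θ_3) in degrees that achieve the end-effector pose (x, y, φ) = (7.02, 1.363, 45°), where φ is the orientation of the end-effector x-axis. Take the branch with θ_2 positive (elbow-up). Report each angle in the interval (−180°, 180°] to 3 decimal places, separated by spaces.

-135.005 149.998 30.008

wrist centre = target − a_3·(cos φ, sin φ) = (1.3631, -4.2939)
cos θ_2 = (20.2954−9²−8²)/(2·9·8) = -0.8660; θ_2 = 149.9976° (elbow-up)
β = atan2(-4.2939,1.3631) = -72.3872°; ψ = atan2(4.0003,2.0720) = 62.6179°
θ_1 = β − ψ = -135.0052°
θ_3 = φ − θ_1 − θ_2 = 30.0075° (wrapped to (-180°,180°])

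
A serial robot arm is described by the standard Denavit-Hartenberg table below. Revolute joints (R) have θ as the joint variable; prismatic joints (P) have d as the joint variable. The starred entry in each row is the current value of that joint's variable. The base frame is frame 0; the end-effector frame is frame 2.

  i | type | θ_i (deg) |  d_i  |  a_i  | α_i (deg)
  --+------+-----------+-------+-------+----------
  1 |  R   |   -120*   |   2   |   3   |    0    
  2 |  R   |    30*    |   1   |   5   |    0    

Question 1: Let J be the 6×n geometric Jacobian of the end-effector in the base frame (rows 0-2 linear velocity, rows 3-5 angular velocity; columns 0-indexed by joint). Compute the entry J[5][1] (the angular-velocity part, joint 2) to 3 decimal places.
axis z_1 = (0.0000,0.0000,1.0000); lever o_n−o_1 = (0.0000,-5.0000,1.0000)
cross product → J_v[:, 1] = (5.0000,0.0000,-0.0000)
J_ω[:, 1] = z_1
entry J[5][1] = 1.0000

1.000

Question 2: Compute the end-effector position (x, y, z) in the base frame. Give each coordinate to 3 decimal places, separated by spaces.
after link 1: o_1 = (-1.5000, -2.5981, 2.0000)
after link 2: o_2 = (-1.5000, -7.5981, 3.0000)

-1.500 -7.598 3.000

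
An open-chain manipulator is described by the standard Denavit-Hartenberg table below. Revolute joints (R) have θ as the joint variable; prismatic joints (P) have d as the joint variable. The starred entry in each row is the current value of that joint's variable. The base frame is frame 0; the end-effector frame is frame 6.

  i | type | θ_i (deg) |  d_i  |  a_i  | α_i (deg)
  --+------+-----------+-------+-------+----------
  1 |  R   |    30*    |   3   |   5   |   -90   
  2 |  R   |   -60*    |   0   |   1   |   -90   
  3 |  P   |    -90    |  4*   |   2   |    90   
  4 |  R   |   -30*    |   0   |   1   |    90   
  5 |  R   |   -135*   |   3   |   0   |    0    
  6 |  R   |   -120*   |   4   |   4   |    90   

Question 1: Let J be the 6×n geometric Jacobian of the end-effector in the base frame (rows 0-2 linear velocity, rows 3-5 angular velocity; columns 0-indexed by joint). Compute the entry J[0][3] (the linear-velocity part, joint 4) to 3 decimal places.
-5.670

axis z_3 = (-0.4330,-0.2500,-0.8660); lever o_n−o_3 = (-4.4412,-6.6408,-0.3238)
cross product → J_v[:, 3] = (-5.6702,3.7060,1.7653)
J_ω[:, 3] = z_3
entry J[0][3] = -5.6702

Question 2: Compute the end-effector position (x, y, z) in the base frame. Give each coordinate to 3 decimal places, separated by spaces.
after link 1: o_1 = (4.3301, 2.5000, 3.0000)
after link 2: o_2 = (4.7631, 2.7500, 3.8660)
after link 3: o_3 = (6.7631, 6.2141, 1.8660)
after link 4: o_4 = (5.9551, 6.7476, 2.1160)
after link 5: o_5 = (4.7566, 4.3236, 3.4151)
after link 6: o_6 = (2.3220, -0.4267, 1.5422)

2.322 -0.427 1.542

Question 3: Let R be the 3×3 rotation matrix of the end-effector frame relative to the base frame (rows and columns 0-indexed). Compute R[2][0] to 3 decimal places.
-0.901

End-effector x-axis (col 0 of R) = (-0.2091,-0.3796,-0.9012)
R[2][0] = -0.9012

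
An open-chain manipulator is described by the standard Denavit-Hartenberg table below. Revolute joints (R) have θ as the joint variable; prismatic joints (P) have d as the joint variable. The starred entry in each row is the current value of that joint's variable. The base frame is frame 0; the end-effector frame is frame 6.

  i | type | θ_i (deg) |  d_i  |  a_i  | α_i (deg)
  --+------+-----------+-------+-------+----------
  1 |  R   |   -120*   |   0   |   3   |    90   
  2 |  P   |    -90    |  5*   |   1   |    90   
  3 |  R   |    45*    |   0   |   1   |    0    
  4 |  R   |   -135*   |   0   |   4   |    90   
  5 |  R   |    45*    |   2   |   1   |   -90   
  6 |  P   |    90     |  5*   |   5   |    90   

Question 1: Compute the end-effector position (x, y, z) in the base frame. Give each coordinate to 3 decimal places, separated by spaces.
-3.307 3.344 -4.707

after link 1: o_1 = (-1.5000, -2.5981, 0.0000)
after link 2: o_2 = (-5.8301, -0.0981, -1.0000)
after link 3: o_3 = (-6.4425, 0.2555, -1.7071)
after link 4: o_4 = (-2.9784, -1.7445, -1.7071)
after link 5: o_5 = (-2.0125, -1.4857, 0.2929)
after link 6: o_6 = (-3.3066, 3.3439, -4.7071)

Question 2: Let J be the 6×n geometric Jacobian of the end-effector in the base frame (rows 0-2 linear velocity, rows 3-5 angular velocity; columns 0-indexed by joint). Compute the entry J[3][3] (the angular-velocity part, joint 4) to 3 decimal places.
axis z_3 = (0.5000,0.8660,-0.0000); lever o_n−o_3 = (3.1359,3.0884,-3.0000)
cross product → J_v[:, 3] = (-2.5981,1.5000,-1.1716)
J_ω[:, 3] = z_3
entry J[3][3] = 0.5000

0.500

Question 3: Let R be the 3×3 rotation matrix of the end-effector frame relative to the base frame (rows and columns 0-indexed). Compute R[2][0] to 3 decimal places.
-1.000

End-effector x-axis (col 0 of R) = (-0.0000,0.0000,-1.0000)
R[2][0] = -1.0000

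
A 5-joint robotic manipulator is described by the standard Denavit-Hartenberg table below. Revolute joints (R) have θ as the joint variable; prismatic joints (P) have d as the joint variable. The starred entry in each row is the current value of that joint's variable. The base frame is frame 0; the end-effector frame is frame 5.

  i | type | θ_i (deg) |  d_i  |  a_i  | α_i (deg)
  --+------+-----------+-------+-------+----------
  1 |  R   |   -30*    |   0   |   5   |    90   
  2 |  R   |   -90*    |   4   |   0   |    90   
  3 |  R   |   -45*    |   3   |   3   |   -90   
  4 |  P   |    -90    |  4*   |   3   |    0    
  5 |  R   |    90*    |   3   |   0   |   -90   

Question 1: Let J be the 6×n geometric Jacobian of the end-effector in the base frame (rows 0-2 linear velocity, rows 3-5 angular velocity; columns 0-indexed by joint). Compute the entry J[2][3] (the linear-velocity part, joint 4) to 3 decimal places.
prismatic axis z_3 = (-0.3536,-0.6124,-0.7071)
J_v[:, 3] = z_3; J_ω[:, 3] = (0,0,0)
entry J[2][3] = -0.7071

-0.707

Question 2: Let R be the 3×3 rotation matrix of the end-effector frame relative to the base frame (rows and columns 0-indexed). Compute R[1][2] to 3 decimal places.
End-effector z-axis (col 2 of R) = (0.8660,-0.5000,-0.0000)
R[1][2] = -0.5000

-0.500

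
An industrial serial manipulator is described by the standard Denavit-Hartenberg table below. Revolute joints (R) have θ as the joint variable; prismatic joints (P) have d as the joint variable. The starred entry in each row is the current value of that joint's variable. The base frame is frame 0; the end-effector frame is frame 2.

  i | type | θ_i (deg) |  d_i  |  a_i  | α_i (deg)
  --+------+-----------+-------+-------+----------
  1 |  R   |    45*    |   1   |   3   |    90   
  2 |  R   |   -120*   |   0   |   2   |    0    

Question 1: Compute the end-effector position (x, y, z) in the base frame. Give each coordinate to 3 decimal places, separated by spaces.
after link 1: o_1 = (2.1213, 2.1213, 1.0000)
after link 2: o_2 = (1.4142, 1.4142, -0.7321)

1.414 1.414 -0.732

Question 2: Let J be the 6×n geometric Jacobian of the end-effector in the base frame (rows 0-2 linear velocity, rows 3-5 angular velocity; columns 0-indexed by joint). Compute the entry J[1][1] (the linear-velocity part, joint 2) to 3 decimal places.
axis z_1 = (0.7071,-0.7071,0.0000); lever o_n−o_1 = (-0.7071,-0.7071,-1.7321)
cross product → J_v[:, 1] = (1.2247,1.2247,-1.0000)
J_ω[:, 1] = z_1
entry J[1][1] = 1.2247

1.225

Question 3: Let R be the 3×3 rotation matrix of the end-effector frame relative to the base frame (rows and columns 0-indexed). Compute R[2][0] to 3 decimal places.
End-effector x-axis (col 0 of R) = (-0.3536,-0.3536,-0.8660)
R[2][0] = -0.8660

-0.866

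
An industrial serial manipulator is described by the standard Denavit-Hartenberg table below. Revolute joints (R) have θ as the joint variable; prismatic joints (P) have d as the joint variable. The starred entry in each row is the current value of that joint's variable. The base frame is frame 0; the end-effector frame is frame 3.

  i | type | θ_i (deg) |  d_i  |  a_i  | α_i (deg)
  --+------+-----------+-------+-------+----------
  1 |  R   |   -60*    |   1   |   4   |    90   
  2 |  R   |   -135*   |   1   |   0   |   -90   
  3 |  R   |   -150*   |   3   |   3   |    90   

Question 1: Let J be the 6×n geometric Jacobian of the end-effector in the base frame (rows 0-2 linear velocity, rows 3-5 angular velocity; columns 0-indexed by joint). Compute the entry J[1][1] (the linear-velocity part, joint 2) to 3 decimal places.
axis z_1 = (-0.8660,-0.5000,0.0000); lever o_n−o_1 = (-0.1858,-4.6781,-0.2842)
cross product → J_v[:, 1] = (0.1421,-0.2461,3.9584)
J_ω[:, 1] = z_1
entry J[1][1] = -0.2461

-0.246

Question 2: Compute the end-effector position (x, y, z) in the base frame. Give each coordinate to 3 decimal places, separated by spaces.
after link 1: o_1 = (2.0000, -3.4641, 1.0000)
after link 2: o_2 = (1.1340, -3.9641, 1.0000)
after link 3: o_3 = (1.8142, -8.1422, 0.7158)

1.814 -8.142 0.716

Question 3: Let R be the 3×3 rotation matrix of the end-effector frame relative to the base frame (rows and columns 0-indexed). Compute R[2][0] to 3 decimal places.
End-effector x-axis (col 0 of R) = (-0.1268,-0.7803,0.6124)
R[2][0] = 0.6124

0.612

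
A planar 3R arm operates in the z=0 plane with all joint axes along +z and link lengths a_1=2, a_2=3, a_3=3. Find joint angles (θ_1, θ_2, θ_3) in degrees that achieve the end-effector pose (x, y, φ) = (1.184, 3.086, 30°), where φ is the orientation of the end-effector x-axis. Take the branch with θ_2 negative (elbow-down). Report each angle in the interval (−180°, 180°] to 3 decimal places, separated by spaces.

wrist centre = target − a_3·(cos φ, sin φ) = (-1.4141, 1.5860)
cos θ_2 = (4.5150−2²−3²)/(2·2·3) = -0.7071; θ_2 = -134.9980° (elbow-down)
β = atan2(1.5860,-1.4141) = 131.7202°; ψ = atan2(-2.1214,-0.1212) = -93.2712°
θ_1 = β − ψ = 224.9913°
θ_3 = φ − θ_1 − θ_2 = -59.9933° (wrapped to (-180°,180°])

-135.009 -134.998 -59.993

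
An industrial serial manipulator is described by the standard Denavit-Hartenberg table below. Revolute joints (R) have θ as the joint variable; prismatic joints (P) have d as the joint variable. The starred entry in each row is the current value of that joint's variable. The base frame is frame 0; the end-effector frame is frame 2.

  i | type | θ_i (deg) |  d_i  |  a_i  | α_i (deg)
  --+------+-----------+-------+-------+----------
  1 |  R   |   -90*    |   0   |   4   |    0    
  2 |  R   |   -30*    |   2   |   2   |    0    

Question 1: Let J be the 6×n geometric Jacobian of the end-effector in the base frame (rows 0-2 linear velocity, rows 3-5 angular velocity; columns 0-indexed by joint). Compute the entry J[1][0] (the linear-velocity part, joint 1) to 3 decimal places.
axis z_0 = ẑ; lever o_n−o_0 = (-1.0000,-5.7321,2.0000)
cross product → J_v[:, 0] = (5.7321,-1.0000,0.0000)
J_ω[:, 0] = z_0
entry J[1][0] = -1.0000

-1.000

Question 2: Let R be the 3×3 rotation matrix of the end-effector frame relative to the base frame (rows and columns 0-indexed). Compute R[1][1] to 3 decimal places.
-0.500

End-effector y-axis (col 1 of R) = (0.8660,-0.5000,0.0000)
R[1][1] = -0.5000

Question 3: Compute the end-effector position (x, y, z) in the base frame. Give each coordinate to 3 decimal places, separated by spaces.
-1.000 -5.732 2.000

after link 1: o_1 = (0.0000, -4.0000, 0.0000)
after link 2: o_2 = (-1.0000, -5.7321, 2.0000)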